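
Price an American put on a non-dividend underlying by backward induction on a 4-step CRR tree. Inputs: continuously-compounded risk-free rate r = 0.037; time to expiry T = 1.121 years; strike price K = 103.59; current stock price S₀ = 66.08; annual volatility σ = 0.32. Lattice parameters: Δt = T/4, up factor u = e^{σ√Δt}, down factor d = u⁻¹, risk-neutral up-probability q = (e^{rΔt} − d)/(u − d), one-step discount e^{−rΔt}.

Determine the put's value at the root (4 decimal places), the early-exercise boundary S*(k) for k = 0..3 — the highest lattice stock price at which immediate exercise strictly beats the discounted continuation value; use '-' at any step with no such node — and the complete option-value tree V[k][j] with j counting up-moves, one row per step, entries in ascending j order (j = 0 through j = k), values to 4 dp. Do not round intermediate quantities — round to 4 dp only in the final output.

price = 37.5100
boundary = 66.0800 55.7826 66.0800 78.2783
tree:
37.5100
47.8074 26.4729
56.5001 37.5100 15.4750
63.8382 47.8074 25.3117 5.4999
70.0328 56.5001 37.5100 10.8617 0.0000

params: Δt=0.28025 u=1.18460 d=0.84417 q=0.48837 e^(-rΔt)=0.98968
t_4 payoffs: 70.0328 56.5001 37.5100 10.8617 0.0000
t_3: node(3,0) S=39.7518 payoff=63.8382 vs cont=62.7696 → 63.8382 [stop]  node(3,1) S=55.7826 payoff=47.8074 vs cont=46.7388 → 47.8074 [stop]  node(3,2) S=78.2783 payoff=25.3117 vs cont=24.2431 → 25.3117 [stop]  node(3,3) S=109.8458 payoff=0.0000 vs cont=5.4999 → 5.4999 [wait]  ⇒ S*(3)=78.2783
t_2: node(2,0) S=47.0899 payoff=56.5001 vs cont=55.4315 → 56.5001 [stop]  node(2,1) S=66.0800 payoff=37.5100 vs cont=36.4414 → 37.5100 [stop]  node(2,2) S=92.7283 payoff=10.8617 vs cont=15.4750 → 15.4750 [wait]  ⇒ S*(2)=66.0800
t_1: node(1,0) S=55.7826 payoff=47.8074 vs cont=46.7388 → 47.8074 [stop]  node(1,1) S=78.2783 payoff=25.3117 vs cont=26.4729 → 26.4729 [wait]  ⇒ S*(1)=55.7826
t_0: node(0,0) S=66.0800 payoff=37.5100 vs cont=37.0026 → 37.5100 [stop]  ⇒ S*(0)=66.0800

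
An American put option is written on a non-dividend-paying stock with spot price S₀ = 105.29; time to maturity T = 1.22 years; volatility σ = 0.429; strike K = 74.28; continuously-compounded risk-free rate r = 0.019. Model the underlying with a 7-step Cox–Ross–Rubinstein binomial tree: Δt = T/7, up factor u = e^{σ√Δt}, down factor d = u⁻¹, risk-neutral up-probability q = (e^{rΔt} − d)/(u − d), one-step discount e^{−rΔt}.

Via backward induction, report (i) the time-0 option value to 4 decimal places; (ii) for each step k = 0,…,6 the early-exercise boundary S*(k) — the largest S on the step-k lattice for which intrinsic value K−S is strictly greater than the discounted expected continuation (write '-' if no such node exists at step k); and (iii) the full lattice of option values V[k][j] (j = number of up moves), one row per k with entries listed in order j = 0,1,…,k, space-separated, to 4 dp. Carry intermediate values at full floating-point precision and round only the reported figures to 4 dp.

price = 5.4192
boundary = - - - - - 43.0014 51.4356
tree:
5.4192
8.1874 2.2673
12.0713 3.7694 0.5522
17.2701 6.1654 1.0347 0.0000
23.7969 9.8706 1.9388 0.0000 0.0000
31.2786 15.3435 3.6330 0.0000 0.0000 0.0000
38.3297 22.8444 6.8075 0.0000 0.0000 0.0000 0.0000
44.2247 31.2786 12.7560 0.0000 0.0000 0.0000 0.0000 0.0000

params: Δt=0.17429 u=1.19614 d=0.83602 q=0.46456 e^(-rΔt)=0.99669
t_7 payoffs: 44.2247 31.2786 12.7560 0.0000 0.0000 0.0000 0.0000 0.0000
t_6: node(6,0) S=35.9503 payoff=38.3297 vs cont=38.0842 → 38.3297 [stop]  node(6,1) S=51.4356 payoff=22.8444 vs cont=22.5988 → 22.8444 [stop]  node(6,2) S=73.5911 payoff=0.6889 vs cont=6.8075 → 6.8075 [wait]  node(6,3) S=105.2900 payoff=0.0000 vs cont=0.0000 → 0.0000 [wait]  node(6,4) S=150.6429 payoff=0.0000 vs cont=0.0000 → 0.0000 [wait]  node(6,5) S=215.5313 payoff=0.0000 vs cont=0.0000 → 0.0000 [wait]  node(6,6) S=308.3699 payoff=0.0000 vs cont=0.0000 → 0.0000 [wait]  ⇒ S*(6)=51.4356
t_5: node(5,0) S=43.0014 payoff=31.2786 vs cont=31.0330 → 31.2786 [stop]  node(5,1) S=61.5240 payoff=12.7560 vs cont=15.3435 → 15.3435 [wait]  node(5,2) S=88.0251 payoff=0.0000 vs cont=3.6330 → 3.6330 [wait]  node(5,3) S=125.9412 payoff=0.0000 vs cont=0.0000 → 0.0000 [wait]  node(5,4) S=180.1895 payoff=0.0000 vs cont=0.0000 → 0.0000 [wait]  node(5,5) S=257.8049 payoff=0.0000 vs cont=0.0000 → 0.0000 [wait]  ⇒ S*(5)=43.0014
t_4: node(4,0) S=51.4356 payoff=22.8444 vs cont=23.7969 → 23.7969 [wait]  node(4,1) S=73.5911 payoff=0.6889 vs cont=9.8706 → 9.8706 [wait]  node(4,2) S=105.2900 payoff=0.0000 vs cont=1.9388 → 1.9388 [wait]  node(4,3) S=150.6429 payoff=0.0000 vs cont=0.0000 → 0.0000 [wait]  node(4,4) S=215.5313 payoff=0.0000 vs cont=0.0000 → 0.0000 [wait]  ⇒ S*(4)=-
t_3: node(3,0) S=61.5240 payoff=12.7560 vs cont=17.2701 → 17.2701 [wait]  node(3,1) S=88.0251 payoff=0.0000 vs cont=6.1654 → 6.1654 [wait]  node(3,2) S=125.9412 payoff=0.0000 vs cont=1.0347 → 1.0347 [wait]  node(3,3) S=180.1895 payoff=0.0000 vs cont=0.0000 → 0.0000 [wait]  ⇒ S*(3)=-
t_2: node(2,0) S=73.5911 payoff=0.6889 vs cont=12.0713 → 12.0713 [wait]  node(2,1) S=105.2900 payoff=0.0000 vs cont=3.7694 → 3.7694 [wait]  node(2,2) S=150.6429 payoff=0.0000 vs cont=0.5522 → 0.5522 [wait]  ⇒ S*(2)=-
t_1: node(1,0) S=88.0251 payoff=0.0000 vs cont=8.1874 → 8.1874 [wait]  node(1,1) S=125.9412 payoff=0.0000 vs cont=2.2673 → 2.2673 [wait]  ⇒ S*(1)=-
t_0: node(0,0) S=105.2900 payoff=0.0000 vs cont=5.4192 → 5.4192 [wait]  ⇒ S*(0)=-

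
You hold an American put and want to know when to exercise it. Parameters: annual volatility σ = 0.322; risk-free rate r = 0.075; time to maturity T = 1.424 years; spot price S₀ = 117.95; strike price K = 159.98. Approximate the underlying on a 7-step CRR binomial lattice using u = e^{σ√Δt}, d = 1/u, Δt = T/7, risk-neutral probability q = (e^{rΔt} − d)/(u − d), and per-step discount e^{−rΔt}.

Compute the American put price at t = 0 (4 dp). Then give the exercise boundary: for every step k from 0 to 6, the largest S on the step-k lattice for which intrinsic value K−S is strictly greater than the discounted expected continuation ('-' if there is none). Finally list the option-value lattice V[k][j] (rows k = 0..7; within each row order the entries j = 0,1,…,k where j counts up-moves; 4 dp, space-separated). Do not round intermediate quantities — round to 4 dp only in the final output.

price = 42.3002
boundary = - 102.0057 117.9500 102.0057 117.9500 102.0057 117.9500
tree:
42.3002
57.9743 28.8866
71.7632 42.0300 17.4428
83.6882 57.9743 27.6302 8.4256
94.0012 71.7632 42.0300 14.9728 2.5474
102.9201 83.6882 57.9743 25.7287 5.3498 0.0000
110.6334 94.0012 71.7632 42.0300 11.2347 0.0000 0.0000
117.3039 102.9201 83.6882 57.9743 23.5935 0.0000 0.0000 0.0000

params: Δt=0.20343 u=1.15631 d=0.86482 q=0.51650 e^(-rΔt)=0.98486
t_7 payoffs: 117.3039 102.9201 83.6882 57.9743 23.5935 0.0000 0.0000 0.0000
t_6: node(6,0) S=49.3466 payoff=110.6334 vs cont=108.2110 → 110.6334 [stop]  node(6,1) S=65.9788 payoff=94.0012 vs cont=91.5789 → 94.0012 [stop]  node(6,2) S=88.2168 payoff=71.7632 vs cont=69.3409 → 71.7632 [stop]  node(6,3) S=117.9500 payoff=42.0300 vs cont=39.6077 → 42.0300 [stop]  node(6,4) S=157.7047 payoff=2.2753 vs cont=11.2347 → 11.2347 [wait]  node(6,5) S=210.8587 payoff=0.0000 vs cont=0.0000 → 0.0000 [wait]  node(6,6) S=281.9280 payoff=0.0000 vs cont=0.0000 → 0.0000 [wait]  ⇒ S*(6)=117.9500
t_5: node(5,0) S=57.0599 payoff=102.9201 vs cont=100.4978 → 102.9201 [stop]  node(5,1) S=76.2918 payoff=83.6882 vs cont=81.2659 → 83.6882 [stop]  node(5,2) S=102.0057 payoff=57.9743 vs cont=55.5520 → 57.9743 [stop]  node(5,3) S=136.3865 payoff=23.5935 vs cont=25.7287 → 25.7287 [wait]  node(5,4) S=182.3552 payoff=0.0000 vs cont=5.3498 → 5.3498 [wait]  node(5,5) S=243.8175 payoff=0.0000 vs cont=0.0000 → 0.0000 [wait]  ⇒ S*(5)=102.0057
t_4: node(4,0) S=65.9788 payoff=94.0012 vs cont=91.5789 → 94.0012 [stop]  node(4,1) S=88.2168 payoff=71.7632 vs cont=69.3409 → 71.7632 [stop]  node(4,2) S=117.9500 payoff=42.0300 vs cont=40.6938 → 42.0300 [stop]  node(4,3) S=157.7047 payoff=2.2753 vs cont=14.9728 → 14.9728 [wait]  node(4,4) S=210.8587 payoff=0.0000 vs cont=2.5474 → 2.5474 [wait]  ⇒ S*(4)=117.9500
t_3: node(3,0) S=76.2918 payoff=83.6882 vs cont=81.2659 → 83.6882 [stop]  node(3,1) S=102.0057 payoff=57.9743 vs cont=55.5520 → 57.9743 [stop]  node(3,2) S=136.3865 payoff=23.5935 vs cont=27.6302 → 27.6302 [wait]  node(3,3) S=182.3552 payoff=0.0000 vs cont=8.4256 → 8.4256 [wait]  ⇒ S*(3)=102.0057
t_2: node(2,0) S=88.2168 payoff=71.7632 vs cont=69.3409 → 71.7632 [stop]  node(2,1) S=117.9500 payoff=42.0300 vs cont=41.6610 → 42.0300 [stop]  node(2,2) S=157.7047 payoff=2.2753 vs cont=17.4428 → 17.4428 [wait]  ⇒ S*(2)=117.9500
t_1: node(1,0) S=102.0057 payoff=57.9743 vs cont=55.5520 → 57.9743 [stop]  node(1,1) S=136.3865 payoff=23.5935 vs cont=28.8866 → 28.8866 [wait]  ⇒ S*(1)=102.0057
t_0: node(0,0) S=117.9500 payoff=42.0300 vs cont=42.3002 → 42.3002 [wait]  ⇒ S*(0)=-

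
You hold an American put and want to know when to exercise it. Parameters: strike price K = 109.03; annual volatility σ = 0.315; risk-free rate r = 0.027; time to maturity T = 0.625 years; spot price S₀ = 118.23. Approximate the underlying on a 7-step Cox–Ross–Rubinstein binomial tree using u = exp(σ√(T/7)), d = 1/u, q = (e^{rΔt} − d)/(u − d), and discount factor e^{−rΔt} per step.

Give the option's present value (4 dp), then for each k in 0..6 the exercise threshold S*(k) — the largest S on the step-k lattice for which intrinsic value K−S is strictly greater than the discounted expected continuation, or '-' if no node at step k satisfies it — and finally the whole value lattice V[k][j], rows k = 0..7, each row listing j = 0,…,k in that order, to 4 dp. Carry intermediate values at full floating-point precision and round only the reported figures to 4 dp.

price = 6.4978
boundary = - - - - 81.1367 89.1445 97.9428
tree:
6.4978
9.8542 3.0264
14.5078 5.0454 0.9339
20.5863 8.2348 1.7414 0.0957
27.8933 13.0609 3.2379 0.1879 0.0000
35.1819 19.8855 6.0020 0.3688 0.0000 0.0000
41.8157 27.8933 11.0872 0.7238 0.0000 0.0000 0.0000
47.8536 35.1819 19.8855 1.4206 0.0000 0.0000 0.0000 0.0000

params: Δt=0.08929 u=1.09870 d=0.91017 q=0.48929 e^(-rΔt)=0.99759
t_7 payoffs: 47.8536 35.1819 19.8855 1.4206 0.0000 0.0000 0.0000 0.0000
t_6: node(6,0) S=67.2143 payoff=41.8157 vs cont=41.5532 → 41.8157 [stop]  node(6,1) S=81.1367 payoff=27.8933 vs cont=27.6308 → 27.8933 [stop]  node(6,2) S=97.9428 payoff=11.0872 vs cont=10.8247 → 11.0872 [stop]  node(6,3) S=118.2300 payoff=0.0000 vs cont=0.7238 → 0.7238 [wait]  node(6,4) S=142.7194 payoff=0.0000 vs cont=0.0000 → 0.0000 [wait]  node(6,5) S=172.2813 payoff=0.0000 vs cont=0.0000 → 0.0000 [wait]  node(6,6) S=207.9666 payoff=0.0000 vs cont=0.0000 → 0.0000 [wait]  ⇒ S*(6)=97.9428
t_5: node(5,0) S=73.8481 payoff=35.1819 vs cont=34.9194 → 35.1819 [stop]  node(5,1) S=89.1445 payoff=19.8855 vs cont=19.6229 → 19.8855 [stop]  node(5,2) S=107.6094 payoff=1.4206 vs cont=6.0020 → 6.0020 [wait]  node(5,3) S=129.8989 payoff=0.0000 vs cont=0.3688 → 0.3688 [wait]  node(5,4) S=156.8053 payoff=0.0000 vs cont=0.0000 → 0.0000 [wait]  node(5,5) S=189.2849 payoff=0.0000 vs cont=0.0000 → 0.0000 [wait]  ⇒ S*(5)=89.1445
t_4: node(4,0) S=81.1367 payoff=27.8933 vs cont=27.6308 → 27.8933 [stop]  node(4,1) S=97.9428 payoff=11.0872 vs cont=13.0609 → 13.0609 [wait]  node(4,2) S=118.2300 payoff=0.0000 vs cont=3.2379 → 3.2379 [wait]  node(4,3) S=142.7194 payoff=0.0000 vs cont=0.1879 → 0.1879 [wait]  node(4,4) S=172.2813 payoff=0.0000 vs cont=0.0000 → 0.0000 [wait]  ⇒ S*(4)=81.1367
t_3: node(3,0) S=89.1445 payoff=19.8855 vs cont=20.5863 → 20.5863 [wait]  node(3,1) S=107.6094 payoff=1.4206 vs cont=8.2348 → 8.2348 [wait]  node(3,2) S=129.8989 payoff=0.0000 vs cont=1.7414 → 1.7414 [wait]  node(3,3) S=156.8053 payoff=0.0000 vs cont=0.0957 → 0.0957 [wait]  ⇒ S*(3)=-
t_2: node(2,0) S=97.9428 payoff=11.0872 vs cont=14.5078 → 14.5078 [wait]  node(2,1) S=118.2300 payoff=0.0000 vs cont=5.0454 → 5.0454 [wait]  node(2,2) S=142.7194 payoff=0.0000 vs cont=0.9339 → 0.9339 [wait]  ⇒ S*(2)=-
t_1: node(1,0) S=107.6094 payoff=1.4206 vs cont=9.8542 → 9.8542 [wait]  node(1,1) S=129.8989 payoff=0.0000 vs cont=3.0264 → 3.0264 [wait]  ⇒ S*(1)=-
t_0: node(0,0) S=118.2300 payoff=0.0000 vs cont=6.4978 → 6.4978 [wait]  ⇒ S*(0)=-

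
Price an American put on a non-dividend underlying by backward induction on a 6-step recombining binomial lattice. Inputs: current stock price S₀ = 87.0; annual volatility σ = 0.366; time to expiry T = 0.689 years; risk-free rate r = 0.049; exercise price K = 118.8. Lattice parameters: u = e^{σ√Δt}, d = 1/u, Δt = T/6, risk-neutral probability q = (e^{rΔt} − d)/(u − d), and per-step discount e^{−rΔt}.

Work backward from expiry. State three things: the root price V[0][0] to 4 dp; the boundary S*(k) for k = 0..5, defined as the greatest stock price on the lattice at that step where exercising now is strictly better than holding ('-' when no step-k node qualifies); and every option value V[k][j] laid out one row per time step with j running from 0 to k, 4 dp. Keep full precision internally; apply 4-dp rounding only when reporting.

params: Δt=0.11483 u=1.13205 d=0.88336 q=0.49172 e^(-rΔt)=0.99439
t_6 payoffs: 77.4634 65.8260 50.9123 31.8000 7.3070 0.0000 0.0000
t_5: node(5,0) S=46.7949 payoff=72.0051 vs cont=71.3385 → 72.0051 [stop]  node(5,1) S=59.9690 payoff=58.8310 vs cont=58.1644 → 58.8310 [stop]  node(5,2) S=76.8520 payoff=41.9480 vs cont=41.2814 → 41.9480 [stop]  node(5,3) S=98.4880 payoff=20.3120 vs cont=19.6454 → 20.3120 [stop]  node(5,4) S=126.2152 payoff=0.0000 vs cont=3.6932 → 3.6932 [wait]  node(5,5) S=161.7483 payoff=0.0000 vs cont=0.0000 → 0.0000 [wait]  ⇒ S*(5)=98.4880
t_4: node(4,0) S=52.9740 payoff=65.8260 vs cont=65.1594 → 65.8260 [stop]  node(4,1) S=67.8877 payoff=50.9123 vs cont=50.2457 → 50.9123 [stop]  node(4,2) S=87.0000 payoff=31.8000 vs cont=31.1334 → 31.8000 [stop]  node(4,3) S=111.4930 payoff=7.3070 vs cont=12.0720 → 12.0720 [wait]  node(4,4) S=142.8814 payoff=0.0000 vs cont=1.8666 → 1.8666 [wait]  ⇒ S*(4)=87.0000
t_3: node(3,0) S=59.9690 payoff=58.8310 vs cont=58.1644 → 58.8310 [stop]  node(3,1) S=76.8520 payoff=41.9480 vs cont=41.2814 → 41.9480 [stop]  node(3,2) S=98.4880 payoff=20.3120 vs cont=21.9753 → 21.9753 [wait]  node(3,3) S=126.2152 payoff=0.0000 vs cont=7.0142 → 7.0142 [wait]  ⇒ S*(3)=76.8520
t_2: node(2,0) S=67.8877 payoff=50.9123 vs cont=50.2457 → 50.9123 [stop]  node(2,1) S=87.0000 payoff=31.8000 vs cont=31.9467 → 31.9467 [wait]  node(2,2) S=111.4930 payoff=7.3070 vs cont=14.5366 → 14.5366 [wait]  ⇒ S*(2)=67.8877
t_1: node(1,0) S=76.8520 payoff=41.9480 vs cont=41.3531 → 41.9480 [stop]  node(1,1) S=98.4880 payoff=20.3120 vs cont=23.2545 → 23.2545 [wait]  ⇒ S*(1)=76.8520
t_0: node(0,0) S=87.0000 payoff=31.8000 vs cont=32.5722 → 32.5722 [wait]  ⇒ S*(0)=-

price = 32.5722
boundary = - 76.8520 67.8877 76.8520 87.0000 98.4880
tree:
32.5722
41.9480 23.2545
50.9123 31.9467 14.5366
58.8310 41.9480 21.9753 7.0142
65.8260 50.9123 31.8000 12.0720 1.8666
72.0051 58.8310 41.9480 20.3120 3.6932 0.0000
77.4634 65.8260 50.9123 31.8000 7.3070 0.0000 0.0000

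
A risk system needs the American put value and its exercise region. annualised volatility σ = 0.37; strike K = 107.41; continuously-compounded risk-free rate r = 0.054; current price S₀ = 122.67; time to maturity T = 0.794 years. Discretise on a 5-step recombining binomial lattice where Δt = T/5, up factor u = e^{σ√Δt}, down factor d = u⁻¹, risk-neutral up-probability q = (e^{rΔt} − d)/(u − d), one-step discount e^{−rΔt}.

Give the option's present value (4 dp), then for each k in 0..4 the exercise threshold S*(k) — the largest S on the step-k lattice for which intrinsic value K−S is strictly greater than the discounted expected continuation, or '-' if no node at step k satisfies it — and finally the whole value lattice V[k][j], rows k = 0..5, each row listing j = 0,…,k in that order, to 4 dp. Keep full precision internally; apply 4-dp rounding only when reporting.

Δt=0.15880  u=1.15887  d=0.86291  q=0.49230  discount=0.99146
step 5 (expiry): payoffs max(K−S,0) = 48.7195 28.5901 1.5567 0.0000 0.0000 0.0000
step 4: (k=4,j=0): S=68.0146, (K−S)⁺=39.3954, hold=38.4783 ⇒ V=39.3954 exercise | (k=4,j=1): S=91.3419, (K−S)⁺=16.0681, hold=15.1509 ⇒ V=16.0681 exercise | (k=4,j=2): S=122.6700, (K−S)⁺=0.0000, hold=0.7836 ⇒ V=0.7836 continue | (k=4,j=3): S=164.7428, (K−S)⁺=0.0000, hold=0.0000 ⇒ V=0.0000 continue | (k=4,j=4): S=221.2457, (K−S)⁺=0.0000, hold=0.0000 ⇒ V=0.0000 continue  boundary S*=91.3419
step 3: (k=3,j=0): S=78.8199, (K−S)⁺=28.5901, hold=27.6729 ⇒ V=28.5901 exercise | (k=3,j=1): S=105.8533, (K−S)⁺=1.5567, hold=8.4705 ⇒ V=8.4705 continue | (k=3,j=2): S=142.1584, (K−S)⁺=0.0000, hold=0.3944 ⇒ V=0.3944 continue | (k=3,j=3): S=190.9153, (K−S)⁺=0.0000, hold=0.0000 ⇒ V=0.0000 continue  boundary S*=78.8199
step 2: (k=2,j=0): S=91.3419, (K−S)⁺=16.0681, hold=18.5256 ⇒ V=18.5256 continue | (k=2,j=1): S=122.6700, (K−S)⁺=0.0000, hold=4.4562 ⇒ V=4.4562 continue | (k=2,j=2): S=164.7428, (K−S)⁺=0.0000, hold=0.1985 ⇒ V=0.1985 continue  boundary S*=-
step 1: (k=1,j=0): S=105.8533, (K−S)⁺=1.5567, hold=11.5001 ⇒ V=11.5001 continue | (k=1,j=1): S=142.1584, (K−S)⁺=0.0000, hold=2.3400 ⇒ V=2.3400 continue  boundary S*=-
step 0: (k=0,j=0): S=122.6700, (K−S)⁺=0.0000, hold=6.9309 ⇒ V=6.9309 continue  boundary S*=-

price = 6.9309
boundary = - - - 78.8199 91.3419
tree:
6.9309
11.5001 2.3400
18.5256 4.4562 0.1985
28.5901 8.4705 0.3944 0.0000
39.3954 16.0681 0.7836 0.0000 0.0000
48.7195 28.5901 1.5567 0.0000 0.0000 0.0000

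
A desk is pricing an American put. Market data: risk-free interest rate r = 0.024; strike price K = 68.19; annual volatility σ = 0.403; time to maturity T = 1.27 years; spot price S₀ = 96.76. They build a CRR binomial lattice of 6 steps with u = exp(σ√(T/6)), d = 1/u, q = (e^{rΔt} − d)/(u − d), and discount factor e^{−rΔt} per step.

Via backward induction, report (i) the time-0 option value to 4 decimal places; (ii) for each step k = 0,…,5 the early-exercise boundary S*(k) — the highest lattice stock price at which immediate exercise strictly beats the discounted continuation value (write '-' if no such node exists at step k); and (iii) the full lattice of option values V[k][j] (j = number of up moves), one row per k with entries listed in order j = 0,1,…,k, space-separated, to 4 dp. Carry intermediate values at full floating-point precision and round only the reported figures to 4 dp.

Δt=0.21167, u=1.20371, d=0.83076, q=0.46744, disc=e^(-rΔt)=0.99493
k=6 terminal: V=max(K-S,0) → 36.3801 22.1000 1.4092 0.0000 0.0000 0.0000 0.0000
k=5: j=0 S=38.2900 intr=29.9000 cont=29.5545 V=29.9000[EX]; j=1 S=55.4791 intr=12.7109 cont=12.3654 V=12.7109[EX]; j=2 S=80.3848 intr=0.0000 cont=0.7467 V=0.7467[hold]; j=3 S=116.4711 intr=0.0000 cont=0.0000 V=0.0000[hold]; j=4 S=168.7572 intr=0.0000 cont=0.0000 V=0.0000[hold]; j=5 S=244.5157 intr=0.0000 cont=0.0000 V=0.0000[hold]  S*(5)=55.4791
k=4: j=0 S=46.0900 intr=22.1000 cont=21.7544 V=22.1000[EX]; j=1 S=66.7808 intr=1.4092 cont=7.0823 V=7.0823[hold]; j=2 S=96.7600 intr=0.0000 cont=0.3956 V=0.3956[hold]; j=3 S=140.1975 intr=0.0000 cont=0.0000 V=0.0000[hold]; j=4 S=203.1349 intr=0.0000 cont=0.0000 V=0.0000[hold]  S*(4)=46.0900
k=3: j=0 S=55.4791 intr=12.7109 cont=15.0038 V=15.0038[hold]; j=1 S=80.3848 intr=0.0000 cont=3.9367 V=3.9367[hold]; j=2 S=116.4711 intr=0.0000 cont=0.2096 V=0.2096[hold]; j=3 S=168.7572 intr=0.0000 cont=0.0000 V=0.0000[hold]  S*(3)=-
k=2: j=0 S=66.7808 intr=1.4092 cont=9.7808 V=9.7808[hold]; j=1 S=96.7600 intr=0.0000 cont=2.1834 V=2.1834[hold]; j=2 S=140.1975 intr=0.0000 cont=0.1111 V=0.1111[hold]  S*(2)=-
k=1: j=0 S=80.3848 intr=0.0000 cont=6.1979 V=6.1979[hold]; j=1 S=116.4711 intr=0.0000 cont=1.2086 V=1.2086[hold]  S*(1)=-
k=0: j=0 S=96.7600 intr=0.0000 cont=3.8461 V=3.8461[hold]  S*(0)=-

price = 3.8461
boundary = - - - - 46.0900 55.4791
tree:
3.8461
6.1979 1.2086
9.7808 2.1834 0.1111
15.0038 3.9367 0.2096 0.0000
22.1000 7.0823 0.3956 0.0000 0.0000
29.9000 12.7109 0.7467 0.0000 0.0000 0.0000
36.3801 22.1000 1.4092 0.0000 0.0000 0.0000 0.0000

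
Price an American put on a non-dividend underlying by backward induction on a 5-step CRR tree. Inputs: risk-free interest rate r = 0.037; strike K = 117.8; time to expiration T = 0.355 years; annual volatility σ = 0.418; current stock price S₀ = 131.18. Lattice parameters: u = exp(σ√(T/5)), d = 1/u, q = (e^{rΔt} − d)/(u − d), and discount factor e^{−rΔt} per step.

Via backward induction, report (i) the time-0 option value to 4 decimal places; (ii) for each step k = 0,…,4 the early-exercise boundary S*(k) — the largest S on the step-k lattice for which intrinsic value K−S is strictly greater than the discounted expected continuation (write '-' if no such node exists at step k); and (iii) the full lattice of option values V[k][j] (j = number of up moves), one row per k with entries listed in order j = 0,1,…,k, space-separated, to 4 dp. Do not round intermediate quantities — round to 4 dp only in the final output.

Δt=0.07100, u=1.11782, d=0.89460, q=0.48397, disc=e^(-rΔt)=0.99738
k=5 terminal: V=max(K-S,0) → 42.6360 23.8811 0.4465 0.0000 0.0000 0.0000
k=4: j=0 S=84.0198 intr=33.7802 cont=33.4712 V=33.7802[EX]; j=1 S=104.9844 intr=12.8156 cont=12.5066 V=12.8156[EX]; j=2 S=131.1800 intr=0.0000 cont=0.2298 V=0.2298[hold]; j=3 S=163.9120 intr=0.0000 cont=0.0000 V=0.0000[hold]; j=4 S=204.8112 intr=0.0000 cont=0.0000 V=0.0000[hold]  S*(4)=104.9844
k=3: j=0 S=93.9189 intr=23.8811 cont=23.5720 V=23.8811[EX]; j=1 S=117.3535 intr=0.4465 cont=6.7069 V=6.7069[hold]; j=2 S=146.6355 intr=0.0000 cont=0.1183 V=0.1183[hold]; j=3 S=183.2239 intr=0.0000 cont=0.0000 V=0.0000[hold]  S*(3)=93.9189
k=2: j=0 S=104.9844 intr=12.8156 cont=15.5285 V=15.5285[hold]; j=1 S=131.1800 intr=0.0000 cont=3.5090 V=3.5090[hold]; j=2 S=163.9120 intr=0.0000 cont=0.0609 V=0.0609[hold]  S*(2)=-
k=1: j=0 S=117.3535 intr=0.4465 cont=9.6859 V=9.6859[hold]; j=1 S=146.6355 intr=0.0000 cont=1.8354 V=1.8354[hold]  S*(1)=-
k=0: j=0 S=131.1800 intr=0.0000 cont=5.8711 V=5.8711[hold]  S*(0)=-

price = 5.8711
boundary = - - - 93.9189 104.9844
tree:
5.8711
9.6859 1.8354
15.5285 3.5090 0.0609
23.8811 6.7069 0.1183 0.0000
33.7802 12.8156 0.2298 0.0000 0.0000
42.6360 23.8811 0.4465 0.0000 0.0000 0.0000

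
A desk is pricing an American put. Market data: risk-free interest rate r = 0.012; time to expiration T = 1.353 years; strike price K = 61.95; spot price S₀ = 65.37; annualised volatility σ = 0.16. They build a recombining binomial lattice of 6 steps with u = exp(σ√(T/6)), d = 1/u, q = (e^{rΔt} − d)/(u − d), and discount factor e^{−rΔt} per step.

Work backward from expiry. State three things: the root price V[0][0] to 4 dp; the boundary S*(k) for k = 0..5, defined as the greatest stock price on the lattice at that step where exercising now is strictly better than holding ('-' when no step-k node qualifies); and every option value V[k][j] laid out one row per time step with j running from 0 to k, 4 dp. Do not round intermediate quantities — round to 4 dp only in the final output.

params: Δt=0.22550 u=1.07894 d=0.92684 q=0.49883 e^(-rΔt)=0.99730
t_6 payoffs: 20.5124 13.7120 5.7956 0.0000 0.0000 0.0000 0.0000
t_5: node(5,0) S=44.7087 payoff=17.2413 vs cont=17.0739 → 17.2413 [stop]  node(5,1) S=52.0459 payoff=9.9041 vs cont=9.7367 → 9.9041 [stop]  node(5,2) S=60.5873 payoff=1.3627 vs cont=2.8967 → 2.8967 [wait]  node(5,3) S=70.5303 payoff=0.0000 vs cont=0.0000 → 0.0000 [wait]  node(5,4) S=82.1051 payoff=0.0000 vs cont=0.0000 → 0.0000 [wait]  node(5,5) S=95.5795 payoff=0.0000 vs cont=0.0000 → 0.0000 [wait]  ⇒ S*(5)=52.0459
t_4: node(4,0) S=48.2380 payoff=13.7120 vs cont=13.5446 → 13.7120 [stop]  node(4,1) S=56.1544 payoff=5.7956 vs cont=6.3913 → 6.3913 [wait]  node(4,2) S=65.3700 payoff=0.0000 vs cont=1.4478 → 1.4478 [wait]  node(4,3) S=76.0980 payoff=0.0000 vs cont=0.0000 → 0.0000 [wait]  node(4,4) S=88.5865 payoff=0.0000 vs cont=0.0000 → 0.0000 [wait]  ⇒ S*(4)=48.2380
t_3: node(3,0) S=52.0459 payoff=9.9041 vs cont=10.0330 → 10.0330 [wait]  node(3,1) S=60.5873 payoff=1.3627 vs cont=3.9147 → 3.9147 [wait]  node(3,2) S=70.5303 payoff=0.0000 vs cont=0.7237 → 0.7237 [wait]  node(3,3) S=82.1051 payoff=0.0000 vs cont=0.0000 → 0.0000 [wait]  ⇒ S*(3)=-
t_2: node(2,0) S=56.1544 payoff=5.7956 vs cont=6.9622 → 6.9622 [wait]  node(2,1) S=65.3700 payoff=0.0000 vs cont=2.3167 → 2.3167 [wait]  node(2,2) S=76.0980 payoff=0.0000 vs cont=0.3617 → 0.3617 [wait]  ⇒ S*(2)=-
t_1: node(1,0) S=60.5873 payoff=1.3627 vs cont=4.6323 → 4.6323 [wait]  node(1,1) S=70.5303 payoff=0.0000 vs cont=1.3378 → 1.3378 [wait]  ⇒ S*(1)=-
t_0: node(0,0) S=65.3700 payoff=0.0000 vs cont=2.9809 → 2.9809 [wait]  ⇒ S*(0)=-

price = 2.9809
boundary = - - - - 48.2380 52.0459
tree:
2.9809
4.6323 1.3378
6.9622 2.3167 0.3617
10.0330 3.9147 0.7237 0.0000
13.7120 6.3913 1.4478 0.0000 0.0000
17.2413 9.9041 2.8967 0.0000 0.0000 0.0000
20.5124 13.7120 5.7956 0.0000 0.0000 0.0000 0.0000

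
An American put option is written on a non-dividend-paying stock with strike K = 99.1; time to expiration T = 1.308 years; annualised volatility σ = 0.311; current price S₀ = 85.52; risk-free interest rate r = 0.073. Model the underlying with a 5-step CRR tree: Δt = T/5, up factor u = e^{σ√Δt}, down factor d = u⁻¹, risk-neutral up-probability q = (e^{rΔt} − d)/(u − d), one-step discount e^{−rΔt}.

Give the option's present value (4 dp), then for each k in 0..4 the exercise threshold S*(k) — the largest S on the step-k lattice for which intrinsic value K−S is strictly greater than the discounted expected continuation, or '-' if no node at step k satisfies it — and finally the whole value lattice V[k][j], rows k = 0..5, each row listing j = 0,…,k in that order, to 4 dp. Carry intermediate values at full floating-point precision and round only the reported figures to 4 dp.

Δt=0.26160  u=1.17242  d=0.85294  q=0.52067  discount=0.98108
step 5 (expiry): payoffs max(K−S,0) = 60.4936 46.0333 26.1566 0.0000 0.0000 0.0000
step 4: (k=4,j=0): S=45.2627, (K−S)⁺=53.8373, hold=51.9628 ⇒ V=53.8373 exercise | (k=4,j=1): S=62.2163, (K−S)⁺=36.8837, hold=35.0092 ⇒ V=36.8837 exercise | (k=4,j=2): S=85.5200, (K−S)⁺=13.5800, hold=12.3006 ⇒ V=13.5800 exercise | (k=4,j=3): S=117.5523, (K−S)⁺=0.0000, hold=0.0000 ⇒ V=0.0000 continue | (k=4,j=4): S=161.5827, (K−S)⁺=0.0000, hold=0.0000 ⇒ V=0.0000 continue  boundary S*=85.5200
step 3: (k=3,j=0): S=53.0667, (K−S)⁺=46.0333, hold=44.1587 ⇒ V=46.0333 exercise | (k=3,j=1): S=72.9434, (K−S)⁺=26.1566, hold=24.2821 ⇒ V=26.1566 exercise | (k=3,j=2): S=100.2650, (K−S)⁺=0.0000, hold=6.3862 ⇒ V=6.3862 continue | (k=3,j=3): S=137.8203, (K−S)⁺=0.0000, hold=0.0000 ⇒ V=0.0000 continue  boundary S*=72.9434
step 2: (k=2,j=0): S=62.2163, (K−S)⁺=36.8837, hold=35.0092 ⇒ V=36.8837 exercise | (k=2,j=1): S=85.5200, (K−S)⁺=13.5800, hold=15.5628 ⇒ V=15.5628 continue | (k=2,j=2): S=117.5523, (K−S)⁺=0.0000, hold=3.0032 ⇒ V=3.0032 continue  boundary S*=62.2163
step 1: (k=1,j=0): S=72.9434, (K−S)⁺=26.1566, hold=25.2949 ⇒ V=26.1566 exercise | (k=1,j=1): S=100.2650, (K−S)⁺=0.0000, hold=8.8528 ⇒ V=8.8528 continue  boundary S*=72.9434
step 0: (k=0,j=0): S=85.5200, (K−S)⁺=13.5800, hold=16.8227 ⇒ V=16.8227 continue  boundary S*=-

price = 16.8227
boundary = - 72.9434 62.2163 72.9434 85.5200
tree:
16.8227
26.1566 8.8528
36.8837 15.5628 3.0032
46.0333 26.1566 6.3862 0.0000
53.8373 36.8837 13.5800 0.0000 0.0000
60.4936 46.0333 26.1566 0.0000 0.0000 0.0000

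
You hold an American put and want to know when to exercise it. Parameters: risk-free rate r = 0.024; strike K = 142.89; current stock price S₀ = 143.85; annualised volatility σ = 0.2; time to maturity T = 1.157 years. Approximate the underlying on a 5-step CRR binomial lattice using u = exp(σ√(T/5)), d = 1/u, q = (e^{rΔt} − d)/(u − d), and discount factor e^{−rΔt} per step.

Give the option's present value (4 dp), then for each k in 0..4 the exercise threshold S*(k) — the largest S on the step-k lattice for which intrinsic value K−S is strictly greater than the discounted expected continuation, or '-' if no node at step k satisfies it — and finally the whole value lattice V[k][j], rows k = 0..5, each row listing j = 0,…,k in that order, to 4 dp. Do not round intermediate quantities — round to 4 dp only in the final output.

Δt=0.23140, u=1.10099, d=0.90827, q=0.50486, disc=e^(-rΔt)=0.99446
k=5 terminal: V=max(K-S,0) → 53.9706 35.1041 12.2346 0.0000 0.0000 0.0000
k=4: j=0 S=97.8992 intr=44.9908 cont=44.1994 V=44.9908[EX]; j=1 S=118.6710 intr=24.2190 cont=23.4277 V=24.2190[EX]; j=2 S=143.8500 intr=0.0000 cont=6.0243 V=6.0243[hold]; j=3 S=174.3714 intr=0.0000 cont=0.0000 V=0.0000[hold]; j=4 S=211.3686 intr=0.0000 cont=0.0000 V=0.0000[hold]  S*(4)=118.6710
k=3: j=0 S=107.7859 intr=35.1041 cont=34.3128 V=35.1041[EX]; j=1 S=130.6554 intr=12.2346 cont=14.9499 V=14.9499[hold]; j=2 S=158.3771 intr=0.0000 cont=2.9663 V=2.9663[hold]; j=3 S=191.9808 intr=0.0000 cont=0.0000 V=0.0000[hold]  S*(3)=107.7859
k=2: j=0 S=118.6710 intr=24.2190 cont=24.7909 V=24.7909[hold]; j=1 S=143.8500 intr=0.0000 cont=8.8505 V=8.8505[hold]; j=2 S=174.3714 intr=0.0000 cont=1.4606 V=1.4606[hold]  S*(2)=-
k=1: j=0 S=130.6554 intr=12.2346 cont=16.6504 V=16.6504[hold]; j=1 S=158.3771 intr=0.0000 cont=5.0912 V=5.0912[hold]  S*(1)=-
k=0: j=0 S=143.8500 intr=0.0000 cont=10.7547 V=10.7547[hold]  S*(0)=-

price = 10.7547
boundary = - - - 107.7859 118.6710
tree:
10.7547
16.6504 5.0912
24.7909 8.8505 1.4606
35.1041 14.9499 2.9663 0.0000
44.9908 24.2190 6.0243 0.0000 0.0000
53.9706 35.1041 12.2346 0.0000 0.0000 0.0000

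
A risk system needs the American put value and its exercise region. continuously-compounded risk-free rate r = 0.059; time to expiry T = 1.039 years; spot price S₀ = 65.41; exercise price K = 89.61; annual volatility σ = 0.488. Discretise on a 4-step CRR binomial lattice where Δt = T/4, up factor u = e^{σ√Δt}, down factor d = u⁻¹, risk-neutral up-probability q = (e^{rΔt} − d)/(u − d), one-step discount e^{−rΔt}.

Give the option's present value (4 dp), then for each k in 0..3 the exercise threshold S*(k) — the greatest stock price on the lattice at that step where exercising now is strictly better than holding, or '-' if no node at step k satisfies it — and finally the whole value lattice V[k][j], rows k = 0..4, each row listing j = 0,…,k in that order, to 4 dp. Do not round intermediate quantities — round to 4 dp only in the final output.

Δt=0.25975, u=1.28237, d=0.77980, q=0.46887, disc=e^(-rΔt)=0.98479
k=4 terminal: V=max(K-S,0) → 65.4228 49.8345 24.2000 0.0000 0.0000
k=3: j=0 S=31.0171 intr=58.5929 cont=57.2301 V=58.5929[EX]; j=1 S=51.0070 intr=38.6030 cont=37.2402 V=38.6030[EX]; j=2 S=83.8800 intr=5.7300 cont=12.6579 V=12.6579[hold]; j=3 S=137.9391 intr=0.0000 cont=0.0000 V=0.0000[hold]  S*(3)=51.0070
k=2: j=0 S=39.7755 intr=49.8345 cont=48.4717 V=49.8345[EX]; j=1 S=65.4100 intr=24.2000 cont=26.0361 V=26.0361[hold]; j=2 S=107.5655 intr=0.0000 cont=6.6207 V=6.6207[hold]  S*(2)=39.7755
k=1: j=0 S=51.0070 intr=38.6030 cont=38.0880 V=38.6030[EX]; j=1 S=83.8800 intr=5.7300 cont=16.6753 V=16.6753[hold]  S*(1)=51.0070
k=0: j=0 S=65.4100 intr=24.2000 cont=27.8911 V=27.8911[hold]  S*(0)=-

price = 27.8911
boundary = - 51.0070 39.7755 51.0070
tree:
27.8911
38.6030 16.6753
49.8345 26.0361 6.6207
58.5929 38.6030 12.6579 0.0000
65.4228 49.8345 24.2000 0.0000 0.0000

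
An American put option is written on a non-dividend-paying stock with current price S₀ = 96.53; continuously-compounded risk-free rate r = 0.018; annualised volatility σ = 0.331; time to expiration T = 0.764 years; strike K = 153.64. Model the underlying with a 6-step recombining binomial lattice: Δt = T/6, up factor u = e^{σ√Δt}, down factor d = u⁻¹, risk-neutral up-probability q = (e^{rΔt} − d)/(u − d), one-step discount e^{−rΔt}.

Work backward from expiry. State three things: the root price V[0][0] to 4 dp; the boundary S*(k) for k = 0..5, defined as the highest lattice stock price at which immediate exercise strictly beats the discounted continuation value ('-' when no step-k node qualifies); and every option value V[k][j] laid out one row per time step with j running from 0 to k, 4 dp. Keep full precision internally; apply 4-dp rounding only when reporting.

price = 57.1100
boundary = 96.5300 85.7761 96.5300 108.6321 122.2515 108.6321
tree:
57.1100
67.8639 45.4658
77.4198 57.1100 33.0784
85.9110 67.8639 45.0079 20.3231
93.4564 77.4198 57.1100 31.3885 8.4422
100.1611 85.9110 67.8639 45.0079 16.2785 0.0000
106.1189 93.4564 77.4198 57.1100 31.3885 0.0000 0.0000

params: Δt=0.12733 u=1.12537 d=0.88860 q=0.48020 e^(-rΔt)=0.99771
t_6 payoffs: 106.1189 93.4564 77.4198 57.1100 31.3885 0.0000 0.0000
t_5: node(5,0) S=53.4789 payoff=100.1611 vs cont=99.8094 → 100.1611 [stop]  node(5,1) S=67.7290 payoff=85.9110 vs cont=85.5593 → 85.9110 [stop]  node(5,2) S=85.7761 payoff=67.8639 vs cont=67.5122 → 67.8639 [stop]  node(5,3) S=108.6321 payoff=45.0079 vs cont=44.6561 → 45.0079 [stop]  node(5,4) S=137.5784 payoff=16.0616 vs cont=16.2785 → 16.2785 [wait]  node(5,5) S=174.2377 payoff=0.0000 vs cont=0.0000 → 0.0000 [wait]  ⇒ S*(5)=108.6321
t_4: node(4,0) S=60.1836 payoff=93.4564 vs cont=93.1046 → 93.4564 [stop]  node(4,1) S=76.2202 payoff=77.4198 vs cont=77.0680 → 77.4198 [stop]  node(4,2) S=96.5300 payoff=57.1100 vs cont=56.7583 → 57.1100 [stop]  node(4,3) S=122.2515 payoff=31.3885 vs cont=31.1406 → 31.3885 [stop]  node(4,4) S=154.8268 payoff=0.0000 vs cont=8.4422 → 8.4422 [wait]  ⇒ S*(4)=122.2515
t_3: node(3,0) S=67.7290 payoff=85.9110 vs cont=85.5593 → 85.9110 [stop]  node(3,1) S=85.7761 payoff=67.8639 vs cont=67.5122 → 67.8639 [stop]  node(3,2) S=108.6321 payoff=45.0079 vs cont=44.6561 → 45.0079 [stop]  node(3,3) S=137.5784 payoff=16.0616 vs cont=20.3231 → 20.3231 [wait]  ⇒ S*(3)=108.6321
t_2: node(2,0) S=76.2202 payoff=77.4198 vs cont=77.0680 → 77.4198 [stop]  node(2,1) S=96.5300 payoff=57.1100 vs cont=56.7583 → 57.1100 [stop]  node(2,2) S=122.2515 payoff=31.3885 vs cont=33.0784 → 33.0784 [wait]  ⇒ S*(2)=96.5300
t_1: node(1,0) S=85.7761 payoff=67.8639 vs cont=67.5122 → 67.8639 [stop]  node(1,1) S=108.6321 payoff=45.0079 vs cont=45.4658 → 45.4658 [wait]  ⇒ S*(1)=85.7761
t_0: node(0,0) S=96.5300 payoff=57.1100 vs cont=56.9776 → 57.1100 [stop]  ⇒ S*(0)=96.5300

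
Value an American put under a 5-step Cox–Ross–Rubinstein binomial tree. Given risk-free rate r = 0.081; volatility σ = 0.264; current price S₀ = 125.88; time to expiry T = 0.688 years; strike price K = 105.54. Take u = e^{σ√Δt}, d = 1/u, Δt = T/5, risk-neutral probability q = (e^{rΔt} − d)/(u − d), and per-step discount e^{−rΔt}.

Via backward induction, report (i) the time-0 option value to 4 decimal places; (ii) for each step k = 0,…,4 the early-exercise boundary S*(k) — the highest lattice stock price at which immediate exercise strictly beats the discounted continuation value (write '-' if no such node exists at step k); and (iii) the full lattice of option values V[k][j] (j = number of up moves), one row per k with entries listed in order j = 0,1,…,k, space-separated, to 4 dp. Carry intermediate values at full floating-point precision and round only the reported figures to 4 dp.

params: Δt=0.13760 u=1.10288 d=0.90671 q=0.53267 e^(-rΔt)=0.98892
t_5 payoffs: 28.3954 11.7047 0.0000 0.0000 0.0000 0.0000
t_4: node(4,0) S=85.0817 payoff=20.4583 vs cont=19.2886 → 20.4583 [stop]  node(4,1) S=103.4895 payoff=2.0505 vs cont=5.4093 → 5.4093 [wait]  node(4,2) S=125.8800 payoff=0.0000 vs cont=0.0000 → 0.0000 [wait]  node(4,3) S=153.1148 payoff=0.0000 vs cont=0.0000 → 0.0000 [wait]  node(4,4) S=186.2420 payoff=0.0000 vs cont=0.0000 → 0.0000 [wait]  ⇒ S*(4)=85.0817
t_3: node(3,0) S=93.8353 payoff=11.7047 vs cont=12.3043 → 12.3043 [wait]  node(3,1) S=114.1370 payoff=0.0000 vs cont=2.4999 → 2.4999 [wait]  node(3,2) S=138.8312 payoff=0.0000 vs cont=0.0000 → 0.0000 [wait]  node(3,3) S=168.8680 payoff=0.0000 vs cont=0.0000 → 0.0000 [wait]  ⇒ S*(3)=-
t_2: node(2,0) S=103.4895 payoff=2.0505 vs cont=7.0033 → 7.0033 [wait]  node(2,1) S=125.8800 payoff=0.0000 vs cont=1.1553 → 1.1553 [wait]  node(2,2) S=153.1148 payoff=0.0000 vs cont=0.0000 → 0.0000 [wait]  ⇒ S*(2)=-
t_1: node(1,0) S=114.1370 payoff=0.0000 vs cont=3.8452 → 3.8452 [wait]  node(1,1) S=138.8312 payoff=0.0000 vs cont=0.5339 → 0.5339 [wait]  ⇒ S*(1)=-
t_0: node(0,0) S=125.8800 payoff=0.0000 vs cont=2.0583 → 2.0583 [wait]  ⇒ S*(0)=-

price = 2.0583
boundary = - - - - 85.0817
tree:
2.0583
3.8452 0.5339
7.0033 1.1553 0.0000
12.3043 2.4999 0.0000 0.0000
20.4583 5.4093 0.0000 0.0000 0.0000
28.3954 11.7047 0.0000 0.0000 0.0000 0.0000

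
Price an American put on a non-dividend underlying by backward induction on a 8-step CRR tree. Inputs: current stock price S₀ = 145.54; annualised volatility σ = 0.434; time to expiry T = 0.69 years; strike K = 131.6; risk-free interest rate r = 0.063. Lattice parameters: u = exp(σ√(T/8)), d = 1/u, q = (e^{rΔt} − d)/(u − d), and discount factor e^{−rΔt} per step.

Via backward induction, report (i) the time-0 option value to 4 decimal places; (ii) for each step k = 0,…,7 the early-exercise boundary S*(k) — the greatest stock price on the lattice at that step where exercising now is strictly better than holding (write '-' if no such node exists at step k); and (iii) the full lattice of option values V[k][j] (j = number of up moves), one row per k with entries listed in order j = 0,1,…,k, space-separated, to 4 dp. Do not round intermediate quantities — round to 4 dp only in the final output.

price = 11.9482
boundary = - - - - 87.4106 76.9501 87.4106 99.2930
tree:
11.9482
17.3943 6.4014
24.5922 10.0810 2.6352
33.6094 15.4617 4.5815 0.6347
44.1894 22.9494 7.8247 1.2501 0.0000
54.6499 32.6862 13.0501 2.4620 0.0000 0.0000
63.8585 44.1894 21.0530 4.8490 0.0000 0.0000 0.0000
71.9651 54.6499 32.3070 9.5502 0.0000 0.0000 0.0000 0.0000
79.1016 63.8585 44.1894 18.8093 0.0000 0.0000 0.0000 0.0000 0.0000

Δt=0.08625, u=1.13594, d=0.88033, q=0.48949, disc=e^(-rΔt)=0.99458
k=8 terminal: V=max(K-S,0) → 79.1016 63.8585 44.1894 18.8093 0.0000 0.0000 0.0000 0.0000 0.0000
k=7: j=0 S=59.6349 intr=71.9651 cont=71.2520 V=71.9651[EX]; j=1 S=76.9501 intr=54.6499 cont=53.9367 V=54.6499[EX]; j=2 S=99.2930 intr=32.3070 cont=31.5939 V=32.3070[EX]; j=3 S=128.1232 intr=3.4768 cont=9.5502 V=9.5502[hold]; j=4 S=165.3244 intr=0.0000 cont=0.0000 V=0.0000[hold]; j=5 S=213.3271 intr=0.0000 cont=0.0000 V=0.0000[hold]; j=6 S=275.2677 intr=0.0000 cont=0.0000 V=0.0000[hold]; j=7 S=355.1931 intr=0.0000 cont=0.0000 V=0.0000[hold]  S*(7)=99.2930
k=6: j=0 S=67.7415 intr=63.8585 cont=63.1453 V=63.8585[EX]; j=1 S=87.4106 intr=44.1894 cont=43.4763 V=44.1894[EX]; j=2 S=112.7907 intr=18.8093 cont=21.0530 V=21.0530[hold]; j=3 S=145.5400 intr=0.0000 cont=4.8490 V=4.8490[hold]; j=4 S=187.7982 intr=0.0000 cont=0.0000 V=0.0000[hold]; j=5 S=242.3264 intr=0.0000 cont=0.0000 V=0.0000[hold]; j=6 S=312.6870 intr=0.0000 cont=0.0000 V=0.0000[hold]  S*(6)=87.4106
k=5: j=0 S=76.9501 intr=54.6499 cont=53.9367 V=54.6499[EX]; j=1 S=99.2930 intr=32.3070 cont=32.6862 V=32.6862[hold]; j=2 S=128.1232 intr=3.4768 cont=13.0501 V=13.0501[hold]; j=3 S=165.3244 intr=0.0000 cont=2.4620 V=2.4620[hold]; j=4 S=213.3271 intr=0.0000 cont=0.0000 V=0.0000[hold]; j=5 S=275.2677 intr=0.0000 cont=0.0000 V=0.0000[hold]  S*(5)=76.9501
k=4: j=0 S=87.4106 intr=44.1894 cont=43.6609 V=44.1894[EX]; j=1 S=112.7907 intr=18.8093 cont=22.9494 V=22.9494[hold]; j=2 S=145.5400 intr=0.0000 cont=7.8247 V=7.8247[hold]; j=3 S=187.7982 intr=0.0000 cont=1.2501 V=1.2501[hold]; j=4 S=242.3264 intr=0.0000 cont=0.0000 V=0.0000[hold]  S*(4)=87.4106
k=3: j=0 S=99.2930 intr=32.3070 cont=33.6094 V=33.6094[hold]; j=1 S=128.1232 intr=3.4768 cont=15.4617 V=15.4617[hold]; j=2 S=165.3244 intr=0.0000 cont=4.5815 V=4.5815[hold]; j=3 S=213.3271 intr=0.0000 cont=0.6347 V=0.6347[hold]  S*(3)=-
k=2: j=0 S=112.7907 intr=18.8093 cont=24.5922 V=24.5922[hold]; j=1 S=145.5400 intr=0.0000 cont=10.0810 V=10.0810[hold]; j=2 S=187.7982 intr=0.0000 cont=2.6352 V=2.6352[hold]  S*(2)=-
k=1: j=0 S=128.1232 intr=3.4768 cont=17.3943 V=17.3943[hold]; j=1 S=165.3244 intr=0.0000 cont=6.4014 V=6.4014[hold]  S*(1)=-
k=0: j=0 S=145.5400 intr=0.0000 cont=11.9482 V=11.9482[hold]  S*(0)=-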